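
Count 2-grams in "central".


Word: "central" (length 7)
Number of 2-grams = length - 2 + 1 = 7 - 2 + 1
= 6


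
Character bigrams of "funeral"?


Word: "funeral" (length 7)
Number of bigrams = 7 - 2 + 1 = 6
  Position 0: "fu"
  Position 1: "un"
  Position 2: "ne"
  Position 3: "er"
  Position 4: "ra"
  Position 5: "al"
Bigrams = "fu", "un", "ne", "er", "ra", "al"


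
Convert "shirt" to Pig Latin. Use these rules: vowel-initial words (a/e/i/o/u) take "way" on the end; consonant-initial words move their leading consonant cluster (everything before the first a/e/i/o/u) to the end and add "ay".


Word: "shirt"
Starts with consonant(s) → move to end, add 'ay'
Consonant cluster: "sh"
Pig Latin = "irtshay"


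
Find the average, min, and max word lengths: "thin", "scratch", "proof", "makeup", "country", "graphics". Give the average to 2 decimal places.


Lengths: "thin"=4, "scratch"=7, "proof"=5, "makeup"=6, "country"=7, "graphics"=8
Sum = 37, Count = 6
Average = 37/6 = 6.17
= avg=6.17, min=4, max=8


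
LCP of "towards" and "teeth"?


Word 1: "towards"
Word 2: "teeth"
Comparing from start:
  Pos 0: 't' == 't'
  Pos 1: 'o' != 'e' (stop)
LCP = "t" (length 1)


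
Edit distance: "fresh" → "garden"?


Word 1: "fresh" (length 5)
Word 2: "garden" (length 6)
One optimal edit sequence (insert/delete/substitute each cost 1):
  1. insert 'g'  (+1)
  2. substitute 'f' -> 'a'  (+1)
  3. keep 'r'
  4. substitute 'e' -> 'd'  (+1)
  5. substitute 's' -> 'e'  (+1)
  6. substitute 'h' -> 'n'  (+1)
Total edit operations: 5
Edit distance = 5


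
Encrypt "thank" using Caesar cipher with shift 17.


Word: "thank"
Shift: 17
Each letter → (letter + shift) mod 26:
  't' (19) + 17 = 10 → 'k'
  'h' (7) + 17 = 24 → 'y'
  'a' (0) + 17 = 17 → 'r'
  'n' (13) + 17 = 4 → 'e'
  'k' (10) + 17 = 1 → 'b'
Result = "kyreb"


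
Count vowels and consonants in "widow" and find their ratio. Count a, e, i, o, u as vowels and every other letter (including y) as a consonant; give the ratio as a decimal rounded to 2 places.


Word: "widow"
Vowels (a,e,i,o,u): 2
Consonants: 3
Ratio = 2/3
= 0.67


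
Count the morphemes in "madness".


Word: "madness"
Morphemes: mad / -ness
Each morpheme carries meaning
= 2 morphemes


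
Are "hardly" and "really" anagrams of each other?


Word 1: "hardly" → sorted: adhlry
Word 2: "really" → sorted: aellry
Same letters? adhlry != aellry
Anagram = No


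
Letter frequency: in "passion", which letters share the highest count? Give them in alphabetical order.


Word: "passion"
Letter counts:
  'a': 1
  'i': 1
  'n': 1
  'o': 1
  'p': 1
  's': 2
Maximum count = 2
Most frequent = 's' (2 times each)


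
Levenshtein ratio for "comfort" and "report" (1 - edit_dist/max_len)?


Word 1: "comfort" (length 7)
Word 2: "report" (length 6)
One optimal edit sequence:
  1. delete 'c'  (+1)
  2. substitute 'o' -> 'r'  (+1)
  3. substitute 'm' -> 'e'  (+1)
  4. substitute 'f' -> 'p'  (+1)
  5. keep 'o'
  6. keep 'r'
  7. keep 't'
Edit distance = 4
Max length = max(7, 6) = 7
Similarity = 1 - 4/7
= 0.4286


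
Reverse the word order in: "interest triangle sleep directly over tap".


Original: "interest triangle sleep directly over tap"
Words (1..n): interest | triangle | sleep | directly | over | tap
Reversed (n..1): tap | over | directly | sleep | triangle | interest
Result = "tap over directly sleep triangle interest"


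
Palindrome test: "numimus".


Word: "numimus"
Reversed: "sumimun"
Forward == Backward? numimus != sumimun
Palindrome = No


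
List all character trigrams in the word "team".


Word: "team" (length 4)
Number of trigrams = 4 - 3 + 1 = 2
  Position 0: "tea"
  Position 1: "eam"
Trigrams = "tea", "eam"


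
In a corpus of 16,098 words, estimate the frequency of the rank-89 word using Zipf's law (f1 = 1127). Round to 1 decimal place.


Zipf's law: f(r) = f(1) / r
f(1) = 1127
f(89) = 1127 / 89
= 12.7 occurrences


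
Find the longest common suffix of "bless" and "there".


Word 1: "bless"
Word 2: "there"
Comparing from end:
  Pos -1: 's' != 'e' (stop)
LCS = "" (length 0)


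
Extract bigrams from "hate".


Word: "hate" (length 4)
Number of bigrams = 4 - 2 + 1 = 3
  Position 0: "ha"
  Position 1: "at"
  Position 2: "te"
Bigrams = "ha", "at", "te"


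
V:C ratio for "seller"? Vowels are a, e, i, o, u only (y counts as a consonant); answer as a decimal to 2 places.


Word: "seller"
Vowels (a,e,i,o,u): 2
Consonants: 4
Ratio = 2/4
= 0.50


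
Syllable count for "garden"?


Word: "garden"
Syllable breakdown: gar-den
Counting: 2 parts
= 2 syllables


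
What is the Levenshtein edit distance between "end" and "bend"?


Word 1: "end" (length 3)
Word 2: "bend" (length 4)
One optimal edit sequence (insert/delete/substitute each cost 1):
  1. insert 'b'  (+1)
  2. keep 'e'
  3. keep 'n'
  4. keep 'd'
Total edit operations: 1
Edit distance = 1


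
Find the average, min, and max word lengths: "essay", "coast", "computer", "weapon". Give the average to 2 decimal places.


Lengths: "essay"=5, "coast"=5, "computer"=8, "weapon"=6
Sum = 24, Count = 4
Average = 24/4 = 6.00
= avg=6.00, min=5, max=8


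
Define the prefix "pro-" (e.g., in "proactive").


Prefix: pro-
As in: proactive -> pro- + active
Meaning = forward / in favor of


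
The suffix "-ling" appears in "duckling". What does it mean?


Suffix: -ling
Example: duckling = duck + -ling
Meaning = small / young


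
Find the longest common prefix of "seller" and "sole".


Word 1: "seller"
Word 2: "sole"
Comparing from start:
  Pos 0: 's' == 's'
  Pos 1: 'e' != 'o' (stop)
LCP = "s" (length 1)


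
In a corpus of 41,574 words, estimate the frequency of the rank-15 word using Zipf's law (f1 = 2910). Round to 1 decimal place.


Zipf's law: f(r) = f(1) / r
f(1) = 2910
f(15) = 2910 / 15
= 194.0 occurrences


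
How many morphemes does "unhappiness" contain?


Word: "unhappiness"
Morphemes: un- + happi + -ness
Each morpheme carries meaning
= 3 morphemes


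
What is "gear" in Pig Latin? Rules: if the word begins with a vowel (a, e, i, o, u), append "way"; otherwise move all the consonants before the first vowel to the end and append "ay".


Word: "gear"
Starts with consonant(s) → move to end, add 'ay'
Consonant cluster: "g"
Pig Latin = "eargay"


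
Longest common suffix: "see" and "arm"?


Word 1: "see"
Word 2: "arm"
Comparing from end:
  Pos -1: 'e' != 'm' (stop)
LCS = "" (length 0)


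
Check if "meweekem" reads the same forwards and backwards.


Word: "meweekem"
Reversed: "mekeewem"
Forward == Backward? meweekem != mekeewem
Palindrome = No


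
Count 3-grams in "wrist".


Word: "wrist" (length 5)
Number of 3-grams = length - 3 + 1 = 5 - 3 + 1
= 3


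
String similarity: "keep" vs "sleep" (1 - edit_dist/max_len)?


Word 1: "keep" (length 4)
Word 2: "sleep" (length 5)
One optimal edit sequence:
  1. insert 's'  (+1)
  2. substitute 'k' -> 'l'  (+1)
  3. keep 'e'
  4. keep 'e'
  5. keep 'p'
Edit distance = 2
Max length = max(4, 5) = 5
Similarity = 1 - 2/5
= 0.6000


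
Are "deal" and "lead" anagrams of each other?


Word 1: "deal" → sorted: adel
Word 2: "lead" → sorted: adel
Same letters? adel == adel
Anagram = Yes


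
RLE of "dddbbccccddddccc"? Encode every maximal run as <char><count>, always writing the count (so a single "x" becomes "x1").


String: "dddbbccccddddccc"
Scanning for consecutive runs:
  'd' x 3
  'b' x 2
  'c' x 4
  'd' x 4
  'c' x 3
RLE = "d3b2c4d4c3"


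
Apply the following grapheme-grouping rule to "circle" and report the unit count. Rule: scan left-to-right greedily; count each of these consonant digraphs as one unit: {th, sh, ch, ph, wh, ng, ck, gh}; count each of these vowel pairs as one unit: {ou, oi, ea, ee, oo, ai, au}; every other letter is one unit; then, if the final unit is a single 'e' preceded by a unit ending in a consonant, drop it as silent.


Word: "circle" (6 letters)
Left-to-right scan:
  (1) 'c' (letter)
  (2) 'i' (letter)
  (3) 'r' (letter)
  (4) 'c' (letter)
  (5) 'l' (letter)
  (6) 'e' (letter)
Units from scan: 6
Final unit is 'e' after a consonant -> drop as silent (-1)
Sound units = 5 units


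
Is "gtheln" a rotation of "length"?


Word: "length", Candidate: "gtheln"
Method: check if candidate is substring of word+word
"lengthlength" contains "gtheln"? No
Is rotation = No


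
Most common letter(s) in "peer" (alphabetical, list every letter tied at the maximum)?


Word: "peer"
Letter counts:
  'e': 2
  'p': 1
  'r': 1
Maximum count = 2
Most frequent = 'e' (2 times each)


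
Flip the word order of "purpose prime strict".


Original: "purpose prime strict"
Words (1..n): purpose | prime | strict
Reversed (n..1): strict | prime | purpose
Result = "strict prime purpose"


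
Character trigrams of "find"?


Word: "find" (length 4)
Number of trigrams = 4 - 3 + 1 = 2
  Position 0: "fin"
  Position 1: "ind"
Trigrams = "fin", "ind"


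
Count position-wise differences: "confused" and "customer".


Comparing character by character (same length = 8):
  Pos 0: 'c' vs 'c' =
  Pos 1: 'o' vs 'u' !=
  Pos 2: 'n' vs 's' !=
  Pos 3: 'f' vs 't' !=
  Pos 4: 'u' vs 'o' !=
  Pos 5: 's' vs 'm' !=
  Pos 6: 'e' vs 'e' =
  Pos 7: 'd' vs 'r' !=
Hamming distance = 6


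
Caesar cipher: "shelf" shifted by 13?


Word: "shelf"
Shift: 13
Each letter → (letter + shift) mod 26:
  's' (18) + 13 = 5 → 'f'
  'h' (7) + 13 = 20 → 'u'
  'e' (4) + 13 = 17 → 'r'
  'l' (11) + 13 = 24 → 'y'
  'f' (5) + 13 = 18 → 's'
Result = "furys"


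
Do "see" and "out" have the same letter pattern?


Pattern of "see": [0, 1, 1]
Pattern of "out": [0, 1, 2]
Patterns do not match
Same pattern = No


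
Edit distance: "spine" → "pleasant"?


Word 1: "spine" (length 5)
Word 2: "pleasant" (length 8)
One optimal edit sequence (insert/delete/substitute each cost 1):
  1. insert 'p'  (+1)
  2. insert 'l'  (+1)
  3. insert 'e'  (+1)
  4. substitute 's' -> 'a'  (+1)
  5. substitute 'p' -> 's'  (+1)
  6. substitute 'i' -> 'a'  (+1)
  7. keep 'n'
  8. substitute 'e' -> 't'  (+1)
Total edit operations: 7
Edit distance = 7


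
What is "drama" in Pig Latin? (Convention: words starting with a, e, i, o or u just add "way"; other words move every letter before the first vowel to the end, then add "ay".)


Word: "drama"
Starts with consonant(s) → move to end, add 'ay'
Consonant cluster: "dr"
Pig Latin = "amadray"


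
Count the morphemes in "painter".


Word: "painter"
Morphemes: paint | -er
Each morpheme carries meaning
= 2 morphemes


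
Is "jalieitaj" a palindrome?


Word: "jalieitaj"
Reversed: "jatieilaj"
Forward == Backward? jalieitaj != jatieilaj
Palindrome = No


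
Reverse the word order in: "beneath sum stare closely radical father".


Original: "beneath sum stare closely radical father"
Words (1..n): beneath | sum | stare | closely | radical | father
Reversed (n..1): father | radical | closely | stare | sum | beneath
Result = "father radical closely stare sum beneath"


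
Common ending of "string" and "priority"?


Word 1: "string"
Word 2: "priority"
Comparing from end:
  Pos -1: 'g' != 'y' (stop)
LCS = "" (length 0)


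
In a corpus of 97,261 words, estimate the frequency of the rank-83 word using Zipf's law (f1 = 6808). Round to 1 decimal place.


Zipf's law: f(r) = f(1) / r
f(1) = 6808
f(83) = 6808 / 83
= 82.0 occurrences


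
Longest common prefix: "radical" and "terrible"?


Word 1: "radical"
Word 2: "terrible"
Comparing from start:
  Pos 0: 'r' != 't' (stop)
LCP = "" (length 0)


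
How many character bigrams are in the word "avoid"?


Word: "avoid" (length 5)
Number of 2-grams = length - 2 + 1 = 5 - 2 + 1
= 4


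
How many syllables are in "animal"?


Word: "animal"
Syllable breakdown: an-i-mal
Counting: 3 parts
= 3 syllables


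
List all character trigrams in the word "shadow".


Word: "shadow" (length 6)
Number of trigrams = 6 - 3 + 1 = 4
  Position 0: "sha"
  Position 1: "had"
  Position 2: "ado"
  Position 3: "dow"
Trigrams = "sha", "had", "ado", "dow"


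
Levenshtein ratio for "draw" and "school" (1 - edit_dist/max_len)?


Word 1: "draw" (length 4)
Word 2: "school" (length 6)
One optimal edit sequence:
  1. insert 's'  (+1)
  2. insert 'c'  (+1)
  3. substitute 'd' -> 'h'  (+1)
  4. substitute 'r' -> 'o'  (+1)
  5. substitute 'a' -> 'o'  (+1)
  6. substitute 'w' -> 'l'  (+1)
Edit distance = 6
Max length = max(4, 6) = 6
Similarity = 1 - 6/6
= 0.0000


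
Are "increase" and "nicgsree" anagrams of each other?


Word 1: "increase" → sorted: aceeinrs
Word 2: "nicgsree" → sorted: ceeginrs
Same letters? aceeinrs != ceeginrs
Anagram = No


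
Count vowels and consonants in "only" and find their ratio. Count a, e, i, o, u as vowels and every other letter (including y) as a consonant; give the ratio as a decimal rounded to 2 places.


Word: "only"
Vowels (a,e,i,o,u): 1
Consonants: 3
Ratio = 1/3
= 0.33


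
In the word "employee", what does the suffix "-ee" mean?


Suffix: -ee
Example: employee = employ + -ee
Meaning = one who receives


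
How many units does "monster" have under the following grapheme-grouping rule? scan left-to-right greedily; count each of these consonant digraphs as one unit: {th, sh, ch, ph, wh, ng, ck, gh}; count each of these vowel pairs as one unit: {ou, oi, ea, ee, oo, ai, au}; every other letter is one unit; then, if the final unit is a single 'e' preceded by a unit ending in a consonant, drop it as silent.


Word: "monster" (7 letters)
Left-to-right scan:
  (1) 'm' (letter)
  (2) 'o' (letter)
  (3) 'n' (letter)
  (4) 's' (letter)
  (5) 't' (letter)
  (6) 'e' (letter)
  (7) 'r' (letter)
Units from scan: 7
Sound units = 7 units


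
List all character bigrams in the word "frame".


Word: "frame" (length 5)
Number of bigrams = 5 - 2 + 1 = 4
  Position 0: "fr"
  Position 1: "ra"
  Position 2: "am"
  Position 3: "me"
Bigrams = "fr", "ra", "am", "me"


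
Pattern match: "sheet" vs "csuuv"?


Pattern of "sheet": [0, 1, 2, 2, 3]
Pattern of "csuuv": [0, 1, 2, 2, 3]
Patterns match
Same pattern = Yes


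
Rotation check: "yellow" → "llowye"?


Word: "yellow", Candidate: "llowye"
Method: check if candidate is substring of word+word
"yellowyellow" contains "llowye"? Yes
Is rotation = Yes


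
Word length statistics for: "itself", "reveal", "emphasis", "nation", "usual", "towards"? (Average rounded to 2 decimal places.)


Lengths: "itself"=6, "reveal"=6, "emphasis"=8, "nation"=6, "usual"=5, "towards"=7
Sum = 38, Count = 6
Average = 38/6 = 6.33
= avg=6.33, min=5, max=8


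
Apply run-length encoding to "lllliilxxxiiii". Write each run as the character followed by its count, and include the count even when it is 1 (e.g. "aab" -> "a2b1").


String: "lllliilxxxiiii"
Scanning for consecutive runs:
  'l' x 4
  'i' x 2
  'l' x 1
  'x' x 3
  'i' x 4
RLE = "l4i2l1x3i4"


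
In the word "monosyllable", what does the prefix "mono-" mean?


Prefix: mono-
Example: monosyllable (mono- + syllable)
Meaning = one


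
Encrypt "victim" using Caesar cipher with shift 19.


Word: "victim"
Shift: 19
Each letter → (letter + shift) mod 26:
  'v' (21) + 19 = 14 → 'o'
  'i' (8) + 19 = 1 → 'b'
  'c' (2) + 19 = 21 → 'v'
  't' (19) + 19 = 12 → 'm'
  'i' (8) + 19 = 1 → 'b'
  'm' (12) + 19 = 5 → 'f'
Result = "obvmbf"


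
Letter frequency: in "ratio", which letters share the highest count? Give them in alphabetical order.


Word: "ratio"
Letter counts:
  'a': 1
  'i': 1
  'o': 1
  'r': 1
  't': 1
Maximum count = 1
Most frequent = 'a', 'i', 'o', 'r', 't' (1 time each)


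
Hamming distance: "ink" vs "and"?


Comparing character by character (same length = 3):
  Pos 0: 'i' vs 'a' !=
  Pos 1: 'n' vs 'n' =
  Pos 2: 'k' vs 'd' !=
Hamming distance = 2


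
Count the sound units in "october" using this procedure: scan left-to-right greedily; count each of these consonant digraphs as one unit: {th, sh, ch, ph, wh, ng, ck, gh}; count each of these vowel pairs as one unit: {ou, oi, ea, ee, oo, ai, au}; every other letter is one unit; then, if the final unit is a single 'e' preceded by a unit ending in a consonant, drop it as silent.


Word: "october" (7 letters)
Left-to-right scan:
  [1] 'o' (letter)
  [2] 'c' (letter)
  [3] 't' (letter)
  [4] 'o' (letter)
  [5] 'b' (letter)
  [6] 'e' (letter)
  [7] 'r' (letter)
Units from scan: 7
Sound units = 7 units


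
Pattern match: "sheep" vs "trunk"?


Pattern of "sheep": [0, 1, 2, 2, 3]
Pattern of "trunk": [0, 1, 2, 3, 4]
Patterns do not match
Same pattern = No


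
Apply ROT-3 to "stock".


Word: "stock"
Shift: 3
Each letter → (letter + shift) mod 26:
  's' (18) + 3 = 21 → 'v'
  't' (19) + 3 = 22 → 'w'
  'o' (14) + 3 = 17 → 'r'
  'c' (2) + 3 = 5 → 'f'
  'k' (10) + 3 = 13 → 'n'
Result = "vwrfn"


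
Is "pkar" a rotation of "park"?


Word: "park", Candidate: "pkar"
Method: check if candidate is substring of word+word
"parkpark" contains "pkar"? No
Is rotation = No


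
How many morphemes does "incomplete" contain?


Word: "incomplete"
Morphemes: in- | complete
Each morpheme carries meaning
= 2 morphemes


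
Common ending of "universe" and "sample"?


Word 1: "universe"
Word 2: "sample"
Comparing from end:
  Pos -1: 'e' == 'e'
  Pos -2: 's' != 'l' (stop)
LCS = "e" (length 1)


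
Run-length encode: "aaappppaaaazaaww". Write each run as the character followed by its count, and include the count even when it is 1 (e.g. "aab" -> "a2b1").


String: "aaappppaaaazaaww"
Scanning for consecutive runs:
  'a' x 3
  'p' x 4
  'a' x 4
  'z' x 1
  'a' x 2
  'w' x 2
RLE = "a3p4a4z1a2w2"


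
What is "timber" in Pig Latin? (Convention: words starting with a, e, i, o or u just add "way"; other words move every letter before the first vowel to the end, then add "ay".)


Word: "timber"
Starts with consonant(s) → move to end, add 'ay'
Consonant cluster: "t"
Pig Latin = "imbertay"


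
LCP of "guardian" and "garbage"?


Word 1: "guardian"
Word 2: "garbage"
Comparing from start:
  Pos 0: 'g' == 'g'
  Pos 1: 'u' != 'a' (stop)
LCP = "g" (length 1)


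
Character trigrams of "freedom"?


Word: "freedom" (length 7)
Number of trigrams = 7 - 3 + 1 = 5
  Position 0: "fre"
  Position 1: "ree"
  Position 2: "eed"
  Position 3: "edo"
  Position 4: "dom"
Trigrams = "fre", "ree", "eed", "edo", "dom"


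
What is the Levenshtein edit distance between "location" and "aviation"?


Word 1: "location" (length 8)
Word 2: "aviation" (length 8)
One optimal edit sequence (insert/delete/substitute each cost 1):
  1. substitute 'l' -> 'a'  (+1)
  2. substitute 'o' -> 'v'  (+1)
  3. substitute 'c' -> 'i'  (+1)
  4. keep 'a'
  5. keep 't'
  6. keep 'i'
  7. keep 'o'
  8. keep 'n'
Total edit operations: 3
Edit distance = 3


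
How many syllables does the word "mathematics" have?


Word: "mathematics"
Syllable breakdown: math / e / mat / ics
Counting: 4 parts
= 4 syllables


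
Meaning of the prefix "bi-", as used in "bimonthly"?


Prefix: bi-
Example: bimonthly = bi- + monthly
Meaning = two


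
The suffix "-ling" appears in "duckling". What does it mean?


Suffix: -ling
As in: duckling -> duck + -ling
Meaning = small / young


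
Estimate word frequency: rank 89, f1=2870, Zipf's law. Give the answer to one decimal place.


Zipf's law: f(r) = f(1) / r
f(1) = 2870
f(89) = 2870 / 89
= 32.2 occurrences


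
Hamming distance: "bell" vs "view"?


Comparing character by character (same length = 4):
  Pos 0: 'b' vs 'v' !=
  Pos 1: 'e' vs 'i' !=
  Pos 2: 'l' vs 'e' !=
  Pos 3: 'l' vs 'w' !=
Hamming distance = 4


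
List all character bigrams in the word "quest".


Word: "quest" (length 5)
Number of bigrams = 5 - 2 + 1 = 4
  Position 0: "qu"
  Position 1: "ue"
  Position 2: "es"
  Position 3: "st"
Bigrams = "qu", "ue", "es", "st"


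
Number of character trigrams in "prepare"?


Word: "prepare" (length 7)
Number of 3-grams = length - 3 + 1 = 7 - 3 + 1
= 5


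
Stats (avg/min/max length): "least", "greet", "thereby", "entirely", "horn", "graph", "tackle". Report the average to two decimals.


Lengths: "least"=5, "greet"=5, "thereby"=7, "entirely"=8, "horn"=4, "graph"=5, "tackle"=6
Sum = 40, Count = 7
Average = 40/7 = 5.71
= avg=5.71, min=4, max=8


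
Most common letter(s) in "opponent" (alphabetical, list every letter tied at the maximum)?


Word: "opponent"
Letter counts:
  'e': 1
  'n': 2
  'o': 2
  'p': 2
  't': 1
Maximum count = 2
Most frequent = 'n', 'o', 'p' (2 times each)


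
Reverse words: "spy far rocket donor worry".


Original: "spy far rocket donor worry"
Words (1..n): spy | far | rocket | donor | worry
Reversed (n..1): worry | donor | rocket | far | spy
Result = "worry donor rocket far spy"


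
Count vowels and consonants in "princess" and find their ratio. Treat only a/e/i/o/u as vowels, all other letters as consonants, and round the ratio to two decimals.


Word: "princess"
Vowels (a,e,i,o,u): 2
Consonants: 6
Ratio = 2/6
= 0.33


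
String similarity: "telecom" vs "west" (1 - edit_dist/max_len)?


Word 1: "telecom" (length 7)
Word 2: "west" (length 4)
One optimal edit sequence:
  1. delete 't'  (+1)
  2. delete 'e'  (+1)
  3. substitute 'l' -> 'w'  (+1)
  4. keep 'e'
  5. delete 'c'  (+1)
  6. substitute 'o' -> 's'  (+1)
  7. substitute 'm' -> 't'  (+1)
Edit distance = 6
Max length = max(7, 4) = 7
Similarity = 1 - 6/7
= 0.1429


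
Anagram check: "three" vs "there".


Word 1: "three" → sorted: eehrt
Word 2: "there" → sorted: eehrt
Same letters? eehrt == eehrt
Anagram = Yes


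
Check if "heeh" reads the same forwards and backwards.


Word: "heeh"
Reversed: "heeh"
Forward == Backward? heeh == heeh
Palindrome = Yes


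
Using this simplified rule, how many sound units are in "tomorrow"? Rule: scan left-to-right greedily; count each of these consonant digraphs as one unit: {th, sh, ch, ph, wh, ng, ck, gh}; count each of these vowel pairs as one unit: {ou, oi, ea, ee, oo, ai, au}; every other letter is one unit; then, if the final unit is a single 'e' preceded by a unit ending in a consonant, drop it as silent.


Word: "tomorrow" (8 letters)
Left-to-right scan:
  1. 't' (letter)
  2. 'o' (letter)
  3. 'm' (letter)
  4. 'o' (letter)
  5. 'r' (letter)
  6. 'r' (letter)
  7. 'o' (letter)
  8. 'w' (letter)
Units from scan: 8
Sound units = 8 units


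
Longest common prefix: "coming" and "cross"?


Word 1: "coming"
Word 2: "cross"
Comparing from start:
  Pos 0: 'c' == 'c'
  Pos 1: 'o' != 'r' (stop)
LCP = "c" (length 1)


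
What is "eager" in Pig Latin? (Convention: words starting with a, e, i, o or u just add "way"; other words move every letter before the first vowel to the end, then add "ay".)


Word: "eager"
Starts with vowel → add 'way'
Pig Latin = "eagerway"


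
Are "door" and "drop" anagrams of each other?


Word 1: "door" → sorted: door
Word 2: "drop" → sorted: dopr
Same letters? door != dopr
Anagram = No


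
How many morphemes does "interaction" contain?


Word: "interaction"
Morphemes: inter- / act / -ion
Each morpheme carries meaning
= 3 morphemes


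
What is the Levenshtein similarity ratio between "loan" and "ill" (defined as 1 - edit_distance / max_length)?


Word 1: "loan" (length 4)
Word 2: "ill" (length 3)
One optimal edit sequence:
  1. delete 'l'  (+1)
  2. substitute 'o' -> 'i'  (+1)
  3. substitute 'a' -> 'l'  (+1)
  4. substitute 'n' -> 'l'  (+1)
Edit distance = 4
Max length = max(4, 3) = 4
Similarity = 1 - 4/4
= 0.0000


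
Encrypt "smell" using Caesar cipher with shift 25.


Word: "smell"
Shift: 25
Each letter → (letter + shift) mod 26:
  's' (18) + 25 = 17 → 'r'
  'm' (12) + 25 = 11 → 'l'
  'e' (4) + 25 = 3 → 'd'
  'l' (11) + 25 = 10 → 'k'
  'l' (11) + 25 = 10 → 'k'
Result = "rldkk"


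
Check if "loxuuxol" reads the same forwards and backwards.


Word: "loxuuxol"
Reversed: "loxuuxol"
Forward == Backward? loxuuxol == loxuuxol
Palindrome = Yes


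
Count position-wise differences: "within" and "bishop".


Comparing character by character (same length = 6):
  Pos 0: 'w' vs 'b' !=
  Pos 1: 'i' vs 'i' =
  Pos 2: 't' vs 's' !=
  Pos 3: 'h' vs 'h' =
  Pos 4: 'i' vs 'o' !=
  Pos 5: 'n' vs 'p' !=
Hamming distance = 4


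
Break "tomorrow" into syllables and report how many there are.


Word: "tomorrow"
Syllable breakdown: to | mor | row
Counting: 3 parts
= 3 syllables


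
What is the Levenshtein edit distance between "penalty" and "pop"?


Word 1: "penalty" (length 7)
Word 2: "pop" (length 3)
One optimal edit sequence (insert/delete/substitute each cost 1):
  1. keep 'p'
  2. delete 'e'  (+1)
  3. delete 'n'  (+1)
  4. delete 'a'  (+1)
  5. delete 'l'  (+1)
  6. substitute 't' -> 'o'  (+1)
  7. substitute 'y' -> 'p'  (+1)
Total edit operations: 6
Edit distance = 6


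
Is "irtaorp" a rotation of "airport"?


Word: "airport", Candidate: "irtaorp"
Method: check if candidate is substring of word+word
"airportairport" contains "irtaorp"? No
Is rotation = No


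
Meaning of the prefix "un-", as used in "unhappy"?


Prefix: un-
As in: unhappy -> un- + happy
Meaning = not / reverse


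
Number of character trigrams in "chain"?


Word: "chain" (length 5)
Number of 3-grams = length - 3 + 1 = 5 - 3 + 1
= 3


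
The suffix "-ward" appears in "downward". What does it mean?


Suffix: -ward
Example: downward = down + -ward
Meaning = in the direction of


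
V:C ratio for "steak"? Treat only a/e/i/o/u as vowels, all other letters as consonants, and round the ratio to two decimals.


Word: "steak"
Vowels (a,e,i,o,u): 2
Consonants: 3
Ratio = 2/3
= 0.67


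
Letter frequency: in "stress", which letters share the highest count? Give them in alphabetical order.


Word: "stress"
Letter counts:
  'e': 1
  'r': 1
  's': 3
  't': 1
Maximum count = 3
Most frequent = 's' (3 times each)


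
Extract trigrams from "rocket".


Word: "rocket" (length 6)
Number of trigrams = 6 - 3 + 1 = 4
  Position 0: "roc"
  Position 1: "ock"
  Position 2: "cke"
  Position 3: "ket"
Trigrams = "roc", "ock", "cke", "ket"


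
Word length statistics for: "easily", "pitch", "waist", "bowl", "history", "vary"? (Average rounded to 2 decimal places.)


Lengths: "easily"=6, "pitch"=5, "waist"=5, "bowl"=4, "history"=7, "vary"=4
Sum = 31, Count = 6
Average = 31/6 = 5.17
= avg=5.17, min=4, max=7


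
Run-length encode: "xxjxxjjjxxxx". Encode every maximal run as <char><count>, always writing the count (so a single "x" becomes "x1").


String: "xxjxxjjjxxxx"
Scanning for consecutive runs:
  'x' x 2
  'j' x 1
  'x' x 2
  'j' x 3
  'x' x 4
RLE = "x2j1x2j3x4"


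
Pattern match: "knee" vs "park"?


Pattern of "knee": [0, 1, 2, 2]
Pattern of "park": [0, 1, 2, 3]
Patterns do not match
Same pattern = No


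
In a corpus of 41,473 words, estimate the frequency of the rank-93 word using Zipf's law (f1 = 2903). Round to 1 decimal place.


Zipf's law: f(r) = f(1) / r
f(1) = 2903
f(93) = 2903 / 93
= 31.2 occurrences


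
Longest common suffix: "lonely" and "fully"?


Word 1: "lonely"
Word 2: "fully"
Comparing from end:
  Pos -1: 'y' == 'y'
  Pos -2: 'l' == 'l'
  Pos -3: 'e' != 'l' (stop)
LCS = "ly" (length 2)


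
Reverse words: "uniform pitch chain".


Original: "uniform pitch chain"
Words (1..n): uniform | pitch | chain
Reversed (n..1): chain | pitch | uniform
Result = "chain pitch uniform"


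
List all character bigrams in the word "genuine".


Word: "genuine" (length 7)
Number of bigrams = 7 - 2 + 1 = 6
  Position 0: "ge"
  Position 1: "en"
  Position 2: "nu"
  Position 3: "ui"
  Position 4: "in"
  Position 5: "ne"
Bigrams = "ge", "en", "nu", "ui", "in", "ne"


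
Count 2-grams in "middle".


Word: "middle" (length 6)
Number of 2-grams = length - 2 + 1 = 6 - 2 + 1
= 5


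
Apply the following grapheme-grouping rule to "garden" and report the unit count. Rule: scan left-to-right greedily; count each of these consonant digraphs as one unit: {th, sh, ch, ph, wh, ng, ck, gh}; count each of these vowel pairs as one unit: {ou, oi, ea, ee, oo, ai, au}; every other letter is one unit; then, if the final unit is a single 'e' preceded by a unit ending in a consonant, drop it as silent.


Word: "garden" (6 letters)
Left-to-right scan:
  (1) 'g' (letter)
  (2) 'a' (letter)
  (3) 'r' (letter)
  (4) 'd' (letter)
  (5) 'e' (letter)
  (6) 'n' (letter)
Units from scan: 6
Sound units = 6 units


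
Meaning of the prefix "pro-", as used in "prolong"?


Prefix: pro-
Example: prolong (pro- + long)
Meaning = forward / in favor of


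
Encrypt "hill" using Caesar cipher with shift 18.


Word: "hill"
Shift: 18
Each letter → (letter + shift) mod 26:
  'h' (7) + 18 = 25 → 'z'
  'i' (8) + 18 = 0 → 'a'
  'l' (11) + 18 = 3 → 'd'
  'l' (11) + 18 = 3 → 'd'
Result = "zadd"


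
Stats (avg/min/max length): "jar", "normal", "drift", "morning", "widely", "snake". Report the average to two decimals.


Lengths: "jar"=3, "normal"=6, "drift"=5, "morning"=7, "widely"=6, "snake"=5
Sum = 32, Count = 6
Average = 32/6 = 5.33
= avg=5.33, min=3, max=7


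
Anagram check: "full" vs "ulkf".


Word 1: "full" → sorted: fllu
Word 2: "ulkf" → sorted: fklu
Same letters? fllu != fklu
Anagram = No


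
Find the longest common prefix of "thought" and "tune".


Word 1: "thought"
Word 2: "tune"
Comparing from start:
  Pos 0: 't' == 't'
  Pos 1: 'h' != 'u' (stop)
LCP = "t" (length 1)


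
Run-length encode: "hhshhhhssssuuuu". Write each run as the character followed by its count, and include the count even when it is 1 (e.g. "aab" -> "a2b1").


String: "hhshhhhssssuuuu"
Scanning for consecutive runs:
  'h' x 2
  's' x 1
  'h' x 4
  's' x 4
  'u' x 4
RLE = "h2s1h4s4u4"


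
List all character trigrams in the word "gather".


Word: "gather" (length 6)
Number of trigrams = 6 - 3 + 1 = 4
  Position 0: "gat"
  Position 1: "ath"
  Position 2: "the"
  Position 3: "her"
Trigrams = "gat", "ath", "the", "her"


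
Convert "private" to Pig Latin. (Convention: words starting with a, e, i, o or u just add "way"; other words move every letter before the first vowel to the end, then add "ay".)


Word: "private"
Starts with consonant(s) → move to end, add 'ay'
Consonant cluster: "pr"
Pig Latin = "ivatepray"


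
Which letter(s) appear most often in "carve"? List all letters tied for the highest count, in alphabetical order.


Word: "carve"
Letter counts:
  'a': 1
  'c': 1
  'e': 1
  'r': 1
  'v': 1
Maximum count = 1
Most frequent = 'a', 'c', 'e', 'r', 'v' (1 time each)


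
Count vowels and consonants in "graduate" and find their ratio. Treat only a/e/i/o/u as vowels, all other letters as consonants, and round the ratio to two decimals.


Word: "graduate"
Vowels (a,e,i,o,u): 4
Consonants: 4
Ratio = 4/4
= 1.00


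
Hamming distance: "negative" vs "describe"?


Comparing character by character (same length = 8):
  Pos 0: 'n' vs 'd' !=
  Pos 1: 'e' vs 'e' =
  Pos 2: 'g' vs 's' !=
  Pos 3: 'a' vs 'c' !=
  Pos 4: 't' vs 'r' !=
  Pos 5: 'i' vs 'i' =
  Pos 6: 'v' vs 'b' !=
  Pos 7: 'e' vs 'e' =
Hamming distance = 5


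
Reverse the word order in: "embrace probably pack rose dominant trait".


Original: "embrace probably pack rose dominant trait"
Words (1..n): embrace | probably | pack | rose | dominant | trait
Reversed (n..1): trait | dominant | rose | pack | probably | embrace
Result = "trait dominant rose pack probably embrace"


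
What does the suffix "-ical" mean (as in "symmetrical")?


Suffix: -ical
As in: symmetrical -> symmetry + -ical, with a spelling change
Meaning = relating to


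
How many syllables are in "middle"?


Word: "middle"
Syllable breakdown: mid / dle
Counting: 2 parts
= 2 syllables


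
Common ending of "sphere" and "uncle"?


Word 1: "sphere"
Word 2: "uncle"
Comparing from end:
  Pos -1: 'e' == 'e'
  Pos -2: 'r' != 'l' (stop)
LCS = "e" (length 1)


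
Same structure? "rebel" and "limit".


Pattern of "rebel": [0, 1, 2, 1, 3]
Pattern of "limit": [0, 1, 2, 1, 3]
Patterns match
Same pattern = Yes


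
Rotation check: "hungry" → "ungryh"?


Word: "hungry", Candidate: "ungryh"
Method: check if candidate is substring of word+word
"hungryhungry" contains "ungryh"? Yes
Is rotation = Yes


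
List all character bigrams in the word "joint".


Word: "joint" (length 5)
Number of bigrams = 5 - 2 + 1 = 4
  Position 0: "jo"
  Position 1: "oi"
  Position 2: "in"
  Position 3: "nt"
Bigrams = "jo", "oi", "in", "nt"


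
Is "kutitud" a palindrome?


Word: "kutitud"
Reversed: "dutituk"
Forward == Backward? kutitud != dutituk
Palindrome = No


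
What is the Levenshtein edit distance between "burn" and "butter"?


Word 1: "burn" (length 4)
Word 2: "butter" (length 6)
One optimal edit sequence (insert/delete/substitute each cost 1):
  1. keep 'b'
  2. keep 'u'
  3. insert 't'  (+1)
  4. insert 't'  (+1)
  5. substitute 'r' -> 'e'  (+1)
  6. substitute 'n' -> 'r'  (+1)
Total edit operations: 4
Edit distance = 4


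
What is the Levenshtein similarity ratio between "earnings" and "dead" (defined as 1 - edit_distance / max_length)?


Word 1: "earnings" (length 8)
Word 2: "dead" (length 4)
One optimal edit sequence:
  1. insert 'd'  (+1)
  2. keep 'e'
  3. keep 'a'
  4. delete 'r'  (+1)
  5. delete 'n'  (+1)
  6. delete 'i'  (+1)
  7. delete 'n'  (+1)
  8. delete 'g'  (+1)
  9. substitute 's' -> 'd'  (+1)
Edit distance = 7
Max length = max(8, 4) = 8
Similarity = 1 - 7/8
= 0.1250


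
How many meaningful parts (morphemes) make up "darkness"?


Word: "darkness"
Morphemes: dark | -ness
Each morpheme carries meaning
= 2 morphemes


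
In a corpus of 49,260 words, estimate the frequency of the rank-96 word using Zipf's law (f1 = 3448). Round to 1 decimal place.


Zipf's law: f(r) = f(1) / r
f(1) = 3448
f(96) = 3448 / 96
= 35.9 occurrences


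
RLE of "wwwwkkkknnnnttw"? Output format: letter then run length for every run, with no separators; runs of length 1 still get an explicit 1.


String: "wwwwkkkknnnnttw"
Scanning for consecutive runs:
  'w' x 4
  'k' x 4
  'n' x 4
  't' x 2
  'w' x 1
RLE = "w4k4n4t2w1"


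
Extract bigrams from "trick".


Word: "trick" (length 5)
Number of bigrams = 5 - 2 + 1 = 4
  Position 0: "tr"
  Position 1: "ri"
  Position 2: "ic"
  Position 3: "ck"
Bigrams = "tr", "ri", "ic", "ck"


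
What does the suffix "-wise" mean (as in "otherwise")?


Suffix: -wise
Example: otherwise (other + -wise)
Meaning = in the manner of


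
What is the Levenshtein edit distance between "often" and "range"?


Word 1: "often" (length 5)
Word 2: "range" (length 5)
One optimal edit sequence (insert/delete/substitute each cost 1):
  1. substitute 'o' -> 'r'  (+1)
  2. substitute 'f' -> 'a'  (+1)
  3. substitute 't' -> 'n'  (+1)
  4. substitute 'e' -> 'g'  (+1)
  5. substitute 'n' -> 'e'  (+1)
Total edit operations: 5
Edit distance = 5


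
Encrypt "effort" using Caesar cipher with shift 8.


Word: "effort"
Shift: 8
Each letter → (letter + shift) mod 26:
  'e' (4) + 8 = 12 → 'm'
  'f' (5) + 8 = 13 → 'n'
  'f' (5) + 8 = 13 → 'n'
  'o' (14) + 8 = 22 → 'w'
  'r' (17) + 8 = 25 → 'z'
  't' (19) + 8 = 1 → 'b'
Result = "mnnwzb"


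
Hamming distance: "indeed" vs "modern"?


Comparing character by character (same length = 6):
  Pos 0: 'i' vs 'm' !=
  Pos 1: 'n' vs 'o' !=
  Pos 2: 'd' vs 'd' =
  Pos 3: 'e' vs 'e' =
  Pos 4: 'e' vs 'r' !=
  Pos 5: 'd' vs 'n' !=
Hamming distance = 4


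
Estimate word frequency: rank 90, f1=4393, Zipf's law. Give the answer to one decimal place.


Zipf's law: f(r) = f(1) / r
f(1) = 4393
f(90) = 4393 / 90
= 48.8 occurrences


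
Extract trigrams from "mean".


Word: "mean" (length 4)
Number of trigrams = 4 - 3 + 1 = 2
  Position 0: "mea"
  Position 1: "ean"
Trigrams = "mea", "ean"


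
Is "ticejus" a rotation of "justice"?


Word: "justice", Candidate: "ticejus"
Method: check if candidate is substring of word+word
"justicejustice" contains "ticejus"? Yes
Is rotation = Yes


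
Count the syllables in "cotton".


Word: "cotton"
Syllable breakdown: cot / ton
Counting: 2 parts
= 2 syllables


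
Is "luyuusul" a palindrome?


Word: "luyuusul"
Reversed: "lusuuyul"
Forward == Backward? luyuusul != lusuuyul
Palindrome = No


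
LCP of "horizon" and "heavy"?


Word 1: "horizon"
Word 2: "heavy"
Comparing from start:
  Pos 0: 'h' == 'h'
  Pos 1: 'o' != 'e' (stop)
LCP = "h" (length 1)


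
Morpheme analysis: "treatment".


Word: "treatment"
Morphemes: treat / -ment
Each morpheme carries meaning
= 2 morphemes


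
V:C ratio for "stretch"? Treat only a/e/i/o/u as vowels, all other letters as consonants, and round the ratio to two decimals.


Word: "stretch"
Vowels (a,e,i,o,u): 1
Consonants: 6
Ratio = 1/6
= 0.17


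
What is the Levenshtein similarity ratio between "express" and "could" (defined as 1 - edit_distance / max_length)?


Word 1: "express" (length 7)
Word 2: "could" (length 5)
One optimal edit sequence:
  1. delete 'e'  (+1)
  2. delete 'x'  (+1)
  3. substitute 'p' -> 'c'  (+1)
  4. substitute 'r' -> 'o'  (+1)
  5. substitute 'e' -> 'u'  (+1)
  6. substitute 's' -> 'l'  (+1)
  7. substitute 's' -> 'd'  (+1)
Edit distance = 7
Max length = max(7, 5) = 7
Similarity = 1 - 7/7
= 0.0000


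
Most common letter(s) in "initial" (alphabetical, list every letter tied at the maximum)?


Word: "initial"
Letter counts:
  'a': 1
  'i': 3
  'l': 1
  'n': 1
  't': 1
Maximum count = 3
Most frequent = 'i' (3 times each)


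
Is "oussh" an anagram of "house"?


Word 1: "house" → sorted: ehosu
Word 2: "oussh" → sorted: hossu
Same letters? ehosu != hossu
Anagram = No


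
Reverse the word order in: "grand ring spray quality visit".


Original: "grand ring spray quality visit"
Words (1..n): grand | ring | spray | quality | visit
Reversed (n..1): visit | quality | spray | ring | grand
Result = "visit quality spray ring grand"


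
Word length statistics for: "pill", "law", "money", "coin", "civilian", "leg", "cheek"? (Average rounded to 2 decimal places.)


Lengths: "pill"=4, "law"=3, "money"=5, "coin"=4, "civilian"=8, "leg"=3, "cheek"=5
Sum = 32, Count = 7
Average = 32/7 = 4.57
= avg=4.57, min=3, max=8


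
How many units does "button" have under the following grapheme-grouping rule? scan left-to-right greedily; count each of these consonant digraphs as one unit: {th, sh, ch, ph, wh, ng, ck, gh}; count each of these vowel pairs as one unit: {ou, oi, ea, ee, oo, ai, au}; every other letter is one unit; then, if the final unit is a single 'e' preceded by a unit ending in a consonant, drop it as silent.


Word: "button" (6 letters)
Left-to-right scan:
  1. 'b' (letter)
  2. 'u' (letter)
  3. 't' (letter)
  4. 't' (letter)
  5. 'o' (letter)
  6. 'n' (letter)
Units from scan: 6
Sound units = 6 units


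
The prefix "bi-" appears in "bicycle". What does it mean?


Prefix: bi-
Example: bicycle (bi- + cycle)
Meaning = two


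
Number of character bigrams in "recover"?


Word: "recover" (length 7)
Number of 2-grams = length - 2 + 1 = 7 - 2 + 1
= 6


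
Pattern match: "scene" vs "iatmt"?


Pattern of "scene": [0, 1, 2, 3, 2]
Pattern of "iatmt": [0, 1, 2, 3, 2]
Patterns match
Same pattern = Yes


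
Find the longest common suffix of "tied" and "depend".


Word 1: "tied"
Word 2: "depend"
Comparing from end:
  Pos -1: 'd' == 'd'
  Pos -2: 'e' != 'n' (stop)
LCS = "d" (length 1)


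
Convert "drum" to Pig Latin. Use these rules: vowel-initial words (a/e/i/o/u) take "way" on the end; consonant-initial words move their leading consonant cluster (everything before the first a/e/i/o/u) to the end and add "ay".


Word: "drum"
Starts with consonant(s) → move to end, add 'ay'
Consonant cluster: "dr"
Pig Latin = "umdray"
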